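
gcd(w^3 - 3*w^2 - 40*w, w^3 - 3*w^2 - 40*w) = w^3 - 3*w^2 - 40*w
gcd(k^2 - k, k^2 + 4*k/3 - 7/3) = k - 1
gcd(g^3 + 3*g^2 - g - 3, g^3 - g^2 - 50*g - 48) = g + 1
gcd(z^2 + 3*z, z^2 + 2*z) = z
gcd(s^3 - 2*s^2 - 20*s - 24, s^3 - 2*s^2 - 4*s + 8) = s + 2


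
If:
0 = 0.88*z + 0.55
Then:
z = -0.62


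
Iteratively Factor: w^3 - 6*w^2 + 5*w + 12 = (w + 1)*(w^2 - 7*w + 12) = (w - 4)*(w + 1)*(w - 3)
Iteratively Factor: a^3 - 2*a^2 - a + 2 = (a + 1)*(a^2 - 3*a + 2) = (a - 2)*(a + 1)*(a - 1)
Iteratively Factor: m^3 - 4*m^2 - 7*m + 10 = (m - 1)*(m^2 - 3*m - 10) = (m - 1)*(m + 2)*(m - 5)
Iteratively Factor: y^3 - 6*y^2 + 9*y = (y - 3)*(y^2 - 3*y) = (y - 3)^2*(y)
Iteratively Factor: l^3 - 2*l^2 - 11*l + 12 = (l + 3)*(l^2 - 5*l + 4) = (l - 4)*(l + 3)*(l - 1)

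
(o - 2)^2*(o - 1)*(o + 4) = o^4 - o^3 - 12*o^2 + 28*o - 16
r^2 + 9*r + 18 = (r + 3)*(r + 6)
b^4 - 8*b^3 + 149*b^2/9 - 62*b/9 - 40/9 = (b - 5)*(b - 2)*(b - 4/3)*(b + 1/3)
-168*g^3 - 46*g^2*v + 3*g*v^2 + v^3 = (-7*g + v)*(4*g + v)*(6*g + v)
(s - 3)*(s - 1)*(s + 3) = s^3 - s^2 - 9*s + 9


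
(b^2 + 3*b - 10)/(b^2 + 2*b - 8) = (b + 5)/(b + 4)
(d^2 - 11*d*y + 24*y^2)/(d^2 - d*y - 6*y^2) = (d - 8*y)/(d + 2*y)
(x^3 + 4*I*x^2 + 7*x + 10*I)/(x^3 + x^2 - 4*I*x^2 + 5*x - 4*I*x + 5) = (x^2 + 3*I*x + 10)/(x^2 + x*(1 - 5*I) - 5*I)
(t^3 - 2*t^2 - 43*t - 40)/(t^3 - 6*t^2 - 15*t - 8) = (t + 5)/(t + 1)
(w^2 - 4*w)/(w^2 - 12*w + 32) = w/(w - 8)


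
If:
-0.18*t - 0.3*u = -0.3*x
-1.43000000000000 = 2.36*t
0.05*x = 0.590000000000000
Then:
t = -0.61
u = 12.16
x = 11.80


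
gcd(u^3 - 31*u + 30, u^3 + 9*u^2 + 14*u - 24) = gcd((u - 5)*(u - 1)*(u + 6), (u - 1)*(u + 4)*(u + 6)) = u^2 + 5*u - 6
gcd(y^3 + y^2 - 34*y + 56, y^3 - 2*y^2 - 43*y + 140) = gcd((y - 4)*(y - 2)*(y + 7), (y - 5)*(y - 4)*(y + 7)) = y^2 + 3*y - 28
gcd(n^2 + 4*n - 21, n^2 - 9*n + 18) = n - 3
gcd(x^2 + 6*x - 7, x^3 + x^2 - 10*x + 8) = x - 1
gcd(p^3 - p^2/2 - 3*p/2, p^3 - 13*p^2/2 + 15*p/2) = p^2 - 3*p/2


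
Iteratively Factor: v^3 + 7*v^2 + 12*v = (v + 3)*(v^2 + 4*v) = v*(v + 3)*(v + 4)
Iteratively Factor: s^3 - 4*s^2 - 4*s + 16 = (s - 2)*(s^2 - 2*s - 8) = (s - 4)*(s - 2)*(s + 2)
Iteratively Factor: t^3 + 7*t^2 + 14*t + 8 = (t + 2)*(t^2 + 5*t + 4) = (t + 2)*(t + 4)*(t + 1)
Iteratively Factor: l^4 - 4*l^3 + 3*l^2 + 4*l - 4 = (l - 1)*(l^3 - 3*l^2 + 4) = (l - 2)*(l - 1)*(l^2 - l - 2) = (l - 2)*(l - 1)*(l + 1)*(l - 2)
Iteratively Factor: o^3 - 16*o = (o - 4)*(o^2 + 4*o) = o*(o - 4)*(o + 4)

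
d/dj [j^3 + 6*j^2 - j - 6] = 3*j^2 + 12*j - 1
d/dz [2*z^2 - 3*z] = 4*z - 3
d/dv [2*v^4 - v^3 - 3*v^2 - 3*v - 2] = 8*v^3 - 3*v^2 - 6*v - 3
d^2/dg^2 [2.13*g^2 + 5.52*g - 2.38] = 4.26000000000000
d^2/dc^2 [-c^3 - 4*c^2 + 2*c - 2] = -6*c - 8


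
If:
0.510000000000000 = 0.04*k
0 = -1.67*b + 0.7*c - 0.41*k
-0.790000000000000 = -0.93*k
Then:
No Solution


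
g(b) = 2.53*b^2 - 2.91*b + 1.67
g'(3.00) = 12.27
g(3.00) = 15.71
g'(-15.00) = -78.81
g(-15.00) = 614.57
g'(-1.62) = -11.11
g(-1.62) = 13.02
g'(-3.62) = -21.23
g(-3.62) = 45.36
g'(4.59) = 20.32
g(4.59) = 41.62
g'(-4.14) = -23.86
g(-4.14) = 57.08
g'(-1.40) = -9.99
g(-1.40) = 10.70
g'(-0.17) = -3.77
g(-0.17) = 2.24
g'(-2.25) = -14.30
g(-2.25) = 21.03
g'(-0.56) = -5.74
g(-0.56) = 4.09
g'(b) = 5.06*b - 2.91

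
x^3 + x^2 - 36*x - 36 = (x - 6)*(x + 1)*(x + 6)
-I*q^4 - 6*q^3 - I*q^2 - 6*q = q*(q - 6*I)*(q - I)*(-I*q + 1)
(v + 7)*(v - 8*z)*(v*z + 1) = v^3*z - 8*v^2*z^2 + 7*v^2*z + v^2 - 56*v*z^2 - 8*v*z + 7*v - 56*z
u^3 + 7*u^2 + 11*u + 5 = (u + 1)^2*(u + 5)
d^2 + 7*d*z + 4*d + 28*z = (d + 4)*(d + 7*z)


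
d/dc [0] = 0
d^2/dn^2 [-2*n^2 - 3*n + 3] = -4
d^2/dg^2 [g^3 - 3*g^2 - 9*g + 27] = 6*g - 6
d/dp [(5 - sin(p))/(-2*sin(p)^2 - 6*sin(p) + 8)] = (-sin(p)^2 + 10*sin(p) + 11)*cos(p)/(2*(sin(p)^2 + 3*sin(p) - 4)^2)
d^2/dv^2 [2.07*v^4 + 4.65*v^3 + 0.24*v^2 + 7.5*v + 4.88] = 24.84*v^2 + 27.9*v + 0.48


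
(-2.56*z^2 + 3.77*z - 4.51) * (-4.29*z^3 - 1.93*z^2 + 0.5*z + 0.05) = 10.9824*z^5 - 11.2325*z^4 + 10.7918*z^3 + 10.4613*z^2 - 2.0665*z - 0.2255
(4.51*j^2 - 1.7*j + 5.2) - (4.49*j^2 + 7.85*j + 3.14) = 0.0199999999999996*j^2 - 9.55*j + 2.06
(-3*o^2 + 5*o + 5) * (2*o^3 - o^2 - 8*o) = -6*o^5 + 13*o^4 + 29*o^3 - 45*o^2 - 40*o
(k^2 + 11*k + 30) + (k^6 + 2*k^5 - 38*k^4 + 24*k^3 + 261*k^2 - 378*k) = k^6 + 2*k^5 - 38*k^4 + 24*k^3 + 262*k^2 - 367*k + 30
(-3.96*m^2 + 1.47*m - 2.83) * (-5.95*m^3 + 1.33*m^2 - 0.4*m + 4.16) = 23.562*m^5 - 14.0133*m^4 + 20.3776*m^3 - 20.8255*m^2 + 7.2472*m - 11.7728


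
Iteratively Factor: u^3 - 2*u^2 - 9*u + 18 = (u - 3)*(u^2 + u - 6) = (u - 3)*(u + 3)*(u - 2)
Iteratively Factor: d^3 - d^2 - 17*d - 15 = (d + 1)*(d^2 - 2*d - 15) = (d - 5)*(d + 1)*(d + 3)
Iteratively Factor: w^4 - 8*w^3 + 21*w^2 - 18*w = (w - 2)*(w^3 - 6*w^2 + 9*w) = (w - 3)*(w - 2)*(w^2 - 3*w) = (w - 3)^2*(w - 2)*(w)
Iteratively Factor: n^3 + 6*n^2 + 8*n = (n + 4)*(n^2 + 2*n) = n*(n + 4)*(n + 2)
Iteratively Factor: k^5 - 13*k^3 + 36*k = (k + 2)*(k^4 - 2*k^3 - 9*k^2 + 18*k) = (k + 2)*(k + 3)*(k^3 - 5*k^2 + 6*k) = (k - 3)*(k + 2)*(k + 3)*(k^2 - 2*k) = (k - 3)*(k - 2)*(k + 2)*(k + 3)*(k)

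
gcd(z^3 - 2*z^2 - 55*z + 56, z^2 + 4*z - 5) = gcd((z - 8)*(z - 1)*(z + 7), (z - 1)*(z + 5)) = z - 1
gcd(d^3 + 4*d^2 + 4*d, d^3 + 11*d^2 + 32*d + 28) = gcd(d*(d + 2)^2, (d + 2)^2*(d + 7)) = d^2 + 4*d + 4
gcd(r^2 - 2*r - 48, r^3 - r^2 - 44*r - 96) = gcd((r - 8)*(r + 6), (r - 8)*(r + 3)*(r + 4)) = r - 8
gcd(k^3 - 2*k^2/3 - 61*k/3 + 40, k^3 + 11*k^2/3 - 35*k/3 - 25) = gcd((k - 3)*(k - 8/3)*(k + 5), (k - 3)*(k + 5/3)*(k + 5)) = k^2 + 2*k - 15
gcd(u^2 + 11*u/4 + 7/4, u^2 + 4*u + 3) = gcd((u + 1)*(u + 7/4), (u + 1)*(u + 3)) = u + 1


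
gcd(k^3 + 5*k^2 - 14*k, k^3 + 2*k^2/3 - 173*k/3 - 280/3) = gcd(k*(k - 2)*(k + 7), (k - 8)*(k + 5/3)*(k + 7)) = k + 7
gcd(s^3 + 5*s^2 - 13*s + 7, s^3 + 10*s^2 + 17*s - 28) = s^2 + 6*s - 7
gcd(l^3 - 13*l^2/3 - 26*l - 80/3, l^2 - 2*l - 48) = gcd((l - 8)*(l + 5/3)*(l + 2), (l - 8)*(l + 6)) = l - 8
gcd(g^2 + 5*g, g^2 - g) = g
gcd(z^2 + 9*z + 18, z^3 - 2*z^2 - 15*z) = z + 3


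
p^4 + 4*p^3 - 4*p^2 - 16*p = p*(p - 2)*(p + 2)*(p + 4)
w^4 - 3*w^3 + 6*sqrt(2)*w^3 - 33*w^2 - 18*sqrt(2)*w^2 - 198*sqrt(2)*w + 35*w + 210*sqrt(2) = (w - 7)*(w - 1)*(w + 5)*(w + 6*sqrt(2))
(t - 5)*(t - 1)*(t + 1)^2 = t^4 - 4*t^3 - 6*t^2 + 4*t + 5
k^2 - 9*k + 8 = (k - 8)*(k - 1)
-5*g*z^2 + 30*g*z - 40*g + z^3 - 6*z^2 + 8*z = (-5*g + z)*(z - 4)*(z - 2)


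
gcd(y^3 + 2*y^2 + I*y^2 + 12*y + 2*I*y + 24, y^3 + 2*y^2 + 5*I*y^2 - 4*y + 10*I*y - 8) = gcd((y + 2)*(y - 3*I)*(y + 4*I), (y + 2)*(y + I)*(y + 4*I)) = y^2 + y*(2 + 4*I) + 8*I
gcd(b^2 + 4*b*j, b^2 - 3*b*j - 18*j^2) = 1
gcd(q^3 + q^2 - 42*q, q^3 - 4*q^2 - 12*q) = q^2 - 6*q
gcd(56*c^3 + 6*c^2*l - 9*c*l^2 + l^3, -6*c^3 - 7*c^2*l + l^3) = 2*c + l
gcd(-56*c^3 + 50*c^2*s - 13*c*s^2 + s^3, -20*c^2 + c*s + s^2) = -4*c + s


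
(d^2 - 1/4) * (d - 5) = d^3 - 5*d^2 - d/4 + 5/4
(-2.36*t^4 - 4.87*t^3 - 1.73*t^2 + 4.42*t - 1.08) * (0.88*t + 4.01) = -2.0768*t^5 - 13.7492*t^4 - 21.0511*t^3 - 3.0477*t^2 + 16.7738*t - 4.3308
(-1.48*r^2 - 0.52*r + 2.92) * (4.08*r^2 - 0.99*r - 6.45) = -6.0384*r^4 - 0.6564*r^3 + 21.9744*r^2 + 0.4632*r - 18.834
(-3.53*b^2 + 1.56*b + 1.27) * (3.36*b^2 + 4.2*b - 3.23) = -11.8608*b^4 - 9.5844*b^3 + 22.2211*b^2 + 0.2952*b - 4.1021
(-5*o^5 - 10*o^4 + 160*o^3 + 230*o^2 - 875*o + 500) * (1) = -5*o^5 - 10*o^4 + 160*o^3 + 230*o^2 - 875*o + 500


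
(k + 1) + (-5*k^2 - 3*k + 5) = -5*k^2 - 2*k + 6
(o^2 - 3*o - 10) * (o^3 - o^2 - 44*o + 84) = o^5 - 4*o^4 - 51*o^3 + 226*o^2 + 188*o - 840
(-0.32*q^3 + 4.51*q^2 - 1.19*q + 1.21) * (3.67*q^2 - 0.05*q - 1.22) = -1.1744*q^5 + 16.5677*q^4 - 4.2024*q^3 - 1.002*q^2 + 1.3913*q - 1.4762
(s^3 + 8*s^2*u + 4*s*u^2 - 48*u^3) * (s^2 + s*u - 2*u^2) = s^5 + 9*s^4*u + 10*s^3*u^2 - 60*s^2*u^3 - 56*s*u^4 + 96*u^5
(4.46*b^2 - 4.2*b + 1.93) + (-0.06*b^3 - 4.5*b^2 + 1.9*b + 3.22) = -0.06*b^3 - 0.04*b^2 - 2.3*b + 5.15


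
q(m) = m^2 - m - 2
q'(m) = 2*m - 1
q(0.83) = -2.14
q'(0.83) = 0.66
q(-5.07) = 28.77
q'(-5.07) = -11.14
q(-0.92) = -0.23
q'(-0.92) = -2.84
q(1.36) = -1.51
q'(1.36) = 1.72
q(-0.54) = -1.17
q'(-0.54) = -2.08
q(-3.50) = 13.75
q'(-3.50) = -8.00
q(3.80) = 8.64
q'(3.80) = 6.60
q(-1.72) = 2.68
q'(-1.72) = -4.44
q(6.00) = 28.00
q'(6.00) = 11.00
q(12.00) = 130.00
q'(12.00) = 23.00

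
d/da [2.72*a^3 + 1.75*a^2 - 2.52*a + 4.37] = 8.16*a^2 + 3.5*a - 2.52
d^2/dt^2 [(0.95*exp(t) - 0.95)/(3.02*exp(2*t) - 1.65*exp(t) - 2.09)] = (8.66438*exp(4*t) - 29.92367*exp(3*t) + 50.17881*exp(2*t) - 29.84729*exp(t) + 7.42577)*exp(t)/(27.543608*exp(6*t) - 45.14598*exp(5*t) - 32.519058*exp(4*t) + 57.994695*exp(3*t) + 22.504911*exp(2*t) - 21.622095*exp(t) - 9.129329)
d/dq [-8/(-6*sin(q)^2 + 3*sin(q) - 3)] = 8*(1 - 4*sin(q))*cos(q)/(3*(-sin(q) - cos(2*q) + 2)^2)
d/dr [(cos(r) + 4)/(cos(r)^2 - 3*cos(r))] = (sin(r) - 12*sin(r)/cos(r)^2 + 8*tan(r))/(cos(r) - 3)^2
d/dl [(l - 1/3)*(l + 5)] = 2*l + 14/3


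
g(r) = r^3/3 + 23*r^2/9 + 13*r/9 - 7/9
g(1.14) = 4.68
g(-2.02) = 3.98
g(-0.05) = -0.84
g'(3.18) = 27.81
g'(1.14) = 8.57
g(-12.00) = -226.11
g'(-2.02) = -4.80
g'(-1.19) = -3.22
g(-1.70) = 2.51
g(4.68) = 96.12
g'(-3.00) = -4.89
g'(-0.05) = 1.19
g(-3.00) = 8.89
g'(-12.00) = 84.11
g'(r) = r^2 + 46*r/9 + 13/9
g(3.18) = 40.38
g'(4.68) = 47.27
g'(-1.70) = -4.35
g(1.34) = 6.55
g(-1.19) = 0.56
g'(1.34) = 10.09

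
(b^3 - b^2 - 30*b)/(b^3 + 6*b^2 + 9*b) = (b^2 - b - 30)/(b^2 + 6*b + 9)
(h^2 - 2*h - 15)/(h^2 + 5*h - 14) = (h^2 - 2*h - 15)/(h^2 + 5*h - 14)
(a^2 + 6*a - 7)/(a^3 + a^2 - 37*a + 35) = 1/(a - 5)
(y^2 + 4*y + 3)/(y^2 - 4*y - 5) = (y + 3)/(y - 5)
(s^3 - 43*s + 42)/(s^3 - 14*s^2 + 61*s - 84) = (s^3 - 43*s + 42)/(s^3 - 14*s^2 + 61*s - 84)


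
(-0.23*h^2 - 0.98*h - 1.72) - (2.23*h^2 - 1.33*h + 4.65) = -2.46*h^2 + 0.35*h - 6.37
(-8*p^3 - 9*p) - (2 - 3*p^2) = -8*p^3 + 3*p^2 - 9*p - 2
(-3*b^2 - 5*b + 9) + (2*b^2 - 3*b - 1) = -b^2 - 8*b + 8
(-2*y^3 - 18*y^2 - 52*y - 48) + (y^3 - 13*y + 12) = -y^3 - 18*y^2 - 65*y - 36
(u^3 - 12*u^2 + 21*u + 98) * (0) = 0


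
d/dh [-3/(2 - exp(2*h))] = -6*exp(2*h)/(exp(2*h) - 2)^2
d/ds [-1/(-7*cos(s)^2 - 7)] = 4*sin(2*s)/(7*(cos(2*s) + 3)^2)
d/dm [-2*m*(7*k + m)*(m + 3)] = -28*k*m - 42*k - 6*m^2 - 12*m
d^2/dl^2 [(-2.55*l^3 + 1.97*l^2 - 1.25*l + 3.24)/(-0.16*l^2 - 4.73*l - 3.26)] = (-1.11022302462516e-16*l^5 + 114.487422*l^3 + 241.590588*l^2 + 143.978088*l - 222.018668)/(0.004096*l^6 + 0.363264*l^5 + 10.98936*l^4 + 120.626825*l^3 + 223.90821*l^2 + 150.805644*l + 34.645976)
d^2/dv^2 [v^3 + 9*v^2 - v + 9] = 6*v + 18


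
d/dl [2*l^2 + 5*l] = 4*l + 5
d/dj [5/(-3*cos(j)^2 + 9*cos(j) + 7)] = 15*(3 - 2*cos(j))*sin(j)/(-3*cos(j)^2 + 9*cos(j) + 7)^2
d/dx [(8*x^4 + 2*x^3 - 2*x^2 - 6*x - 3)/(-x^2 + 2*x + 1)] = 2*x*(-8*x^4 + 23*x^3 + 20*x^2 - 2*x - 5)/(x^4 - 4*x^3 + 2*x^2 + 4*x + 1)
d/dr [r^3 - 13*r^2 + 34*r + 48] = 3*r^2 - 26*r + 34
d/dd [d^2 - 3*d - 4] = 2*d - 3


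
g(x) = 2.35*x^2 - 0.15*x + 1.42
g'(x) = 4.7*x - 0.15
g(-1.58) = 7.52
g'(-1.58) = -7.58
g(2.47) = 15.39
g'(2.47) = 11.46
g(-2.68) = 18.70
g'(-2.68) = -12.75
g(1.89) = 9.53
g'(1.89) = 8.73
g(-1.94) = 10.56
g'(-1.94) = -9.27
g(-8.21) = 161.05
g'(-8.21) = -38.74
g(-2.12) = 12.30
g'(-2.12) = -10.11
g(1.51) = 6.55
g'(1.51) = 6.95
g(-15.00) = 532.42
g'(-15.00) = -70.65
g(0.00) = 1.42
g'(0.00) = -0.15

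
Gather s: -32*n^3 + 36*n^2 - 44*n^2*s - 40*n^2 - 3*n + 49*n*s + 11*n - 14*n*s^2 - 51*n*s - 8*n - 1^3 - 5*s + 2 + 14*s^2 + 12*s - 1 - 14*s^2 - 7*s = -32*n^3 - 4*n^2 - 14*n*s^2 + s*(-44*n^2 - 2*n)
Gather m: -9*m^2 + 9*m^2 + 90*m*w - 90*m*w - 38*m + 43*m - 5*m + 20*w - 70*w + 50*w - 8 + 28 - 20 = 0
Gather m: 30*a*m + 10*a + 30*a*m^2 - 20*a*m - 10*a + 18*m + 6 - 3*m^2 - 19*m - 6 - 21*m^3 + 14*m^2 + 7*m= -21*m^3 + m^2*(30*a + 11) + m*(10*a + 6)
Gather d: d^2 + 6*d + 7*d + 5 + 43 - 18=d^2 + 13*d + 30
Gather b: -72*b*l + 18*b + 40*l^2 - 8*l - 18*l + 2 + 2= b*(18 - 72*l) + 40*l^2 - 26*l + 4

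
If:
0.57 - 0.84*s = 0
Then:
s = 0.68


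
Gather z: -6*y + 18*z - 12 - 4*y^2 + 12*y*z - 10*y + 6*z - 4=-4*y^2 - 16*y + z*(12*y + 24) - 16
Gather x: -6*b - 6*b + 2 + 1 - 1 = 2 - 12*b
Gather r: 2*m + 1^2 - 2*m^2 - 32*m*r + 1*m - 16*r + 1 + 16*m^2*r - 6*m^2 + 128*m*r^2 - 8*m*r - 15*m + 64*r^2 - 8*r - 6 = -8*m^2 - 12*m + r^2*(128*m + 64) + r*(16*m^2 - 40*m - 24) - 4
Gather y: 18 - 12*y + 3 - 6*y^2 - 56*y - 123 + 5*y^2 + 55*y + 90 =-y^2 - 13*y - 12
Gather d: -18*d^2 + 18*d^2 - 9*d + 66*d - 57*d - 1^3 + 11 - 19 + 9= 0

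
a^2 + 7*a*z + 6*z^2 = (a + z)*(a + 6*z)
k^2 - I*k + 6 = (k - 3*I)*(k + 2*I)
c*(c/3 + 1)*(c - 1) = c^3/3 + 2*c^2/3 - c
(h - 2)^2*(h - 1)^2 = h^4 - 6*h^3 + 13*h^2 - 12*h + 4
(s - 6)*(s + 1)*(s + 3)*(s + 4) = s^4 + 2*s^3 - 29*s^2 - 102*s - 72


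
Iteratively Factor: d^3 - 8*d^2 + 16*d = (d - 4)*(d^2 - 4*d) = d*(d - 4)*(d - 4)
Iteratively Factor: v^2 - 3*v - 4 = (v + 1)*(v - 4)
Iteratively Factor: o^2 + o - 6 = (o - 2)*(o + 3)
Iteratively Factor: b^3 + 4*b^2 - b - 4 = (b + 1)*(b^2 + 3*b - 4) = (b + 1)*(b + 4)*(b - 1)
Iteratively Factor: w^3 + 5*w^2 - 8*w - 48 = (w + 4)*(w^2 + w - 12) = (w - 3)*(w + 4)*(w + 4)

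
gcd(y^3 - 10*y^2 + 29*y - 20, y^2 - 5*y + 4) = y^2 - 5*y + 4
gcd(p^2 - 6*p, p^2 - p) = p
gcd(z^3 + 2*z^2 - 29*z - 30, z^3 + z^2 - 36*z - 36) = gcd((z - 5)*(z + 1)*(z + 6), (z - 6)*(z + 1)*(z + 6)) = z^2 + 7*z + 6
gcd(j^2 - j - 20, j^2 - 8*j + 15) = j - 5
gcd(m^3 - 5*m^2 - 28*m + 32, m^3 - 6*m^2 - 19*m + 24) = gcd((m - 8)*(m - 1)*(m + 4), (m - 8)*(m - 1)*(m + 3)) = m^2 - 9*m + 8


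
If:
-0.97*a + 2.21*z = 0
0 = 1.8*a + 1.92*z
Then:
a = 0.00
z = 0.00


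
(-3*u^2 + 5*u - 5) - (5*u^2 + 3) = -8*u^2 + 5*u - 8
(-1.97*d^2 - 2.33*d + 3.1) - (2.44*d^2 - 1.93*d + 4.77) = -4.41*d^2 - 0.4*d - 1.67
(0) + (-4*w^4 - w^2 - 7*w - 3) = -4*w^4 - w^2 - 7*w - 3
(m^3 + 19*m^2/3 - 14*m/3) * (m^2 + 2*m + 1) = m^5 + 25*m^4/3 + 9*m^3 - 3*m^2 - 14*m/3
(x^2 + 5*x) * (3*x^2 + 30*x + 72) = 3*x^4 + 45*x^3 + 222*x^2 + 360*x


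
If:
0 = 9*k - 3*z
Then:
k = z/3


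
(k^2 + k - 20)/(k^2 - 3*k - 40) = (k - 4)/(k - 8)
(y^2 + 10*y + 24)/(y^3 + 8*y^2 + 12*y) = (y + 4)/(y*(y + 2))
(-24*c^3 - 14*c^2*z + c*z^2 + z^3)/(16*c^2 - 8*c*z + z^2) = (6*c^2 + 5*c*z + z^2)/(-4*c + z)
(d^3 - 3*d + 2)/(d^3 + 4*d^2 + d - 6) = (d - 1)/(d + 3)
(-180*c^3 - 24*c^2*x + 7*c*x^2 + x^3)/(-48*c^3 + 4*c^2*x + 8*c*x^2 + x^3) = (-30*c^2 + c*x + x^2)/(-8*c^2 + 2*c*x + x^2)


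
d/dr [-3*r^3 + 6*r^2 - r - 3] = -9*r^2 + 12*r - 1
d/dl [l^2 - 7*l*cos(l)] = 7*l*sin(l) + 2*l - 7*cos(l)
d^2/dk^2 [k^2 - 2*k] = 2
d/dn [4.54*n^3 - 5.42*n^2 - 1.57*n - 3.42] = 13.62*n^2 - 10.84*n - 1.57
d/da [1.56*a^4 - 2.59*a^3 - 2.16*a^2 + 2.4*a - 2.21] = 6.24*a^3 - 7.77*a^2 - 4.32*a + 2.4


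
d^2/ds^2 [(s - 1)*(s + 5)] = 2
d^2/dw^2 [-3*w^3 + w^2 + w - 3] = 2 - 18*w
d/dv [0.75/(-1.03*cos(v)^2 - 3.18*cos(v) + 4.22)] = -(1.545*cos(v) + 2.385)*sin(v)/(1.03*cos(v)^2 + 3.18*cos(v) - 4.22)^2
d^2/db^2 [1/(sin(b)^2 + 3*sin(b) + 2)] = (-4*sin(b)^3 - 5*sin(b)^2 + 10*sin(b) + 14)/((sin(b) + 1)^2*(sin(b) + 2)^3)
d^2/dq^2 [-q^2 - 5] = -2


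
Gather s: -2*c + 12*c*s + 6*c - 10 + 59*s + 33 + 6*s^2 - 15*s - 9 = 4*c + 6*s^2 + s*(12*c + 44) + 14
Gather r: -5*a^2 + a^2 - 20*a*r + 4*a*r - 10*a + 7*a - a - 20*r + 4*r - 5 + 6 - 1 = -4*a^2 - 4*a + r*(-16*a - 16)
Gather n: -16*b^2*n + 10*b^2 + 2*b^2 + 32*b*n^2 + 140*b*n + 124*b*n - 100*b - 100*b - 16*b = 12*b^2 + 32*b*n^2 - 216*b + n*(-16*b^2 + 264*b)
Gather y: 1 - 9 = -8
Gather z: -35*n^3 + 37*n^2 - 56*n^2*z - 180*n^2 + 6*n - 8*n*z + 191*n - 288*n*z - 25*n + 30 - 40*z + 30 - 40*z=-35*n^3 - 143*n^2 + 172*n + z*(-56*n^2 - 296*n - 80) + 60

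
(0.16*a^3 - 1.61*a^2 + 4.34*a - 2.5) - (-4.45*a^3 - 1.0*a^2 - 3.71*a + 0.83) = 4.61*a^3 - 0.61*a^2 + 8.05*a - 3.33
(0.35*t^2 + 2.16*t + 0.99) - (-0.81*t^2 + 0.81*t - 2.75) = 1.16*t^2 + 1.35*t + 3.74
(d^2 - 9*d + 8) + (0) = d^2 - 9*d + 8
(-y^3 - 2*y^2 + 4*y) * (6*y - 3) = -6*y^4 - 9*y^3 + 30*y^2 - 12*y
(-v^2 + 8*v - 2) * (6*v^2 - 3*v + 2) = -6*v^4 + 51*v^3 - 38*v^2 + 22*v - 4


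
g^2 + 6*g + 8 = (g + 2)*(g + 4)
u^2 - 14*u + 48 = (u - 8)*(u - 6)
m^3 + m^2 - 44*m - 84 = (m - 7)*(m + 2)*(m + 6)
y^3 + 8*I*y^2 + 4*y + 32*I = (y - 2*I)*(y + 2*I)*(y + 8*I)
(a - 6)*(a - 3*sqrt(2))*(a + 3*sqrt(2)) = a^3 - 6*a^2 - 18*a + 108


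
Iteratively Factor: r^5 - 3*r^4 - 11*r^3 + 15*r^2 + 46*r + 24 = (r + 1)*(r^4 - 4*r^3 - 7*r^2 + 22*r + 24) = (r + 1)^2*(r^3 - 5*r^2 - 2*r + 24) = (r + 1)^2*(r + 2)*(r^2 - 7*r + 12) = (r - 3)*(r + 1)^2*(r + 2)*(r - 4)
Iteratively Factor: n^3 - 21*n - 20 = (n + 4)*(n^2 - 4*n - 5) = (n + 1)*(n + 4)*(n - 5)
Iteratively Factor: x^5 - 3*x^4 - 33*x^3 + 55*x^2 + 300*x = (x - 5)*(x^4 + 2*x^3 - 23*x^2 - 60*x) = (x - 5)^2*(x^3 + 7*x^2 + 12*x) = (x - 5)^2*(x + 3)*(x^2 + 4*x) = (x - 5)^2*(x + 3)*(x + 4)*(x)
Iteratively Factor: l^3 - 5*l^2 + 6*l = (l)*(l^2 - 5*l + 6) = l*(l - 2)*(l - 3)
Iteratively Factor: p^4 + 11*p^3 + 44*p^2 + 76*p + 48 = (p + 2)*(p^3 + 9*p^2 + 26*p + 24) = (p + 2)^2*(p^2 + 7*p + 12) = (p + 2)^2*(p + 3)*(p + 4)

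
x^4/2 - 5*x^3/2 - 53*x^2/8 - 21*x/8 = x*(x/2 + 1/4)*(x - 7)*(x + 3/2)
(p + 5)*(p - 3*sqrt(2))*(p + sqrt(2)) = p^3 - 2*sqrt(2)*p^2 + 5*p^2 - 10*sqrt(2)*p - 6*p - 30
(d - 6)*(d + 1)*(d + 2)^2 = d^4 - d^3 - 22*d^2 - 44*d - 24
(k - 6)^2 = k^2 - 12*k + 36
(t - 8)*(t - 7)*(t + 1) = t^3 - 14*t^2 + 41*t + 56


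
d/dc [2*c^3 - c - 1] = 6*c^2 - 1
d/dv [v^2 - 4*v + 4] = 2*v - 4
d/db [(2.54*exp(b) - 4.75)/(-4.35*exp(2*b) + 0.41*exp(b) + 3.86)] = (11.049*exp(2*b) - 41.325*exp(b) + 11.7519)*exp(b)/(18.9225*exp(4*b) - 3.567*exp(3*b) - 33.4139*exp(2*b) + 3.1652*exp(b) + 14.8996)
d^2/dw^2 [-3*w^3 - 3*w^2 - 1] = -18*w - 6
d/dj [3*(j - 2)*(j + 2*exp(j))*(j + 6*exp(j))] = 24*j^2*exp(j) + 9*j^2 + 72*j*exp(2*j) - 12*j - 108*exp(2*j) - 48*exp(j)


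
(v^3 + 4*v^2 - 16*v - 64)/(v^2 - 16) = v + 4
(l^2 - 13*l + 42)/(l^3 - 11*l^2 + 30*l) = (l - 7)/(l*(l - 5))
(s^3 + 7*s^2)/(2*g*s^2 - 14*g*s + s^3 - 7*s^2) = s*(s + 7)/(2*g*s - 14*g + s^2 - 7*s)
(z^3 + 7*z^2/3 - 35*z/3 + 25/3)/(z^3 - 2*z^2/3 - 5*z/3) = (z^2 + 4*z - 5)/(z*(z + 1))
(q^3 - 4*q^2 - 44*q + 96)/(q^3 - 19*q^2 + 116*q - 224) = (q^2 + 4*q - 12)/(q^2 - 11*q + 28)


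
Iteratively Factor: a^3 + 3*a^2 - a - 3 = (a + 1)*(a^2 + 2*a - 3) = (a - 1)*(a + 1)*(a + 3)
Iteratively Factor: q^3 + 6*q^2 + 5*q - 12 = (q + 3)*(q^2 + 3*q - 4) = (q - 1)*(q + 3)*(q + 4)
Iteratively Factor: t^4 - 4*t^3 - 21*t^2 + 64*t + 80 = (t - 4)*(t^3 - 21*t - 20) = (t - 4)*(t + 1)*(t^2 - t - 20) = (t - 4)*(t + 1)*(t + 4)*(t - 5)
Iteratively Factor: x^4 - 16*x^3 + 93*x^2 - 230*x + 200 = (x - 4)*(x^3 - 12*x^2 + 45*x - 50) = (x - 4)*(x - 2)*(x^2 - 10*x + 25) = (x - 5)*(x - 4)*(x - 2)*(x - 5)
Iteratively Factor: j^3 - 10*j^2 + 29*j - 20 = (j - 1)*(j^2 - 9*j + 20) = (j - 5)*(j - 1)*(j - 4)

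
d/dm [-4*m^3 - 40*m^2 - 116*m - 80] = -12*m^2 - 80*m - 116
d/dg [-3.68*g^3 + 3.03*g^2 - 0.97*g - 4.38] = -11.04*g^2 + 6.06*g - 0.97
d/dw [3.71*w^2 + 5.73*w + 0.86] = 7.42*w + 5.73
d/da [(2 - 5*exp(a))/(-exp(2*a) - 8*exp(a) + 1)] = (-5*exp(2*a) + 4*exp(a) + 11)*exp(a)/(exp(4*a) + 16*exp(3*a) + 62*exp(2*a) - 16*exp(a) + 1)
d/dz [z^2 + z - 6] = 2*z + 1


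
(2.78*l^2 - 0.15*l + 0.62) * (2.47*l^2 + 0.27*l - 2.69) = 6.8666*l^4 + 0.3801*l^3 - 5.9873*l^2 + 0.5709*l - 1.6678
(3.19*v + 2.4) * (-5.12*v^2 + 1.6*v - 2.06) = -16.3328*v^3 - 7.184*v^2 - 2.7314*v - 4.944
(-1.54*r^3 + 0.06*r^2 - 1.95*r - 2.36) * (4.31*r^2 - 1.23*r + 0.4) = -6.6374*r^5 + 2.1528*r^4 - 9.0943*r^3 - 7.7491*r^2 + 2.1228*r - 0.944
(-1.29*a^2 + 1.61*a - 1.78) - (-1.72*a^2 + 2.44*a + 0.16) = 0.43*a^2 - 0.83*a - 1.94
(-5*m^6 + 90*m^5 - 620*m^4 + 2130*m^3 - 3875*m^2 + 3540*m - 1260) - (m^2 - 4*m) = -5*m^6 + 90*m^5 - 620*m^4 + 2130*m^3 - 3876*m^2 + 3544*m - 1260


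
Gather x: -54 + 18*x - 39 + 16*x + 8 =34*x - 85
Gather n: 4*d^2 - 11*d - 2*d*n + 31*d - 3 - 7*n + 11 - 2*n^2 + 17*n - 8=4*d^2 + 20*d - 2*n^2 + n*(10 - 2*d)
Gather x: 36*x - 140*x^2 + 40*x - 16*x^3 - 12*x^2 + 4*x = -16*x^3 - 152*x^2 + 80*x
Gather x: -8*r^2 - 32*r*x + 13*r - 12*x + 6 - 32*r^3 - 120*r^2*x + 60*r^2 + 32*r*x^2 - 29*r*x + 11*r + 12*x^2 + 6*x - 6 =-32*r^3 + 52*r^2 + 24*r + x^2*(32*r + 12) + x*(-120*r^2 - 61*r - 6)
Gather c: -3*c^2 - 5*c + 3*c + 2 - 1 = -3*c^2 - 2*c + 1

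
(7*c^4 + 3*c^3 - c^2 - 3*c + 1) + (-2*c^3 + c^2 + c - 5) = 7*c^4 + c^3 - 2*c - 4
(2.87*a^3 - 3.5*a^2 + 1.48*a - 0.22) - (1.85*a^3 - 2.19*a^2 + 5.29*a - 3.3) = 1.02*a^3 - 1.31*a^2 - 3.81*a + 3.08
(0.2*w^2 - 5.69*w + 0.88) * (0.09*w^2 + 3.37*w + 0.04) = 0.018*w^4 + 0.1619*w^3 - 19.0881*w^2 + 2.738*w + 0.0352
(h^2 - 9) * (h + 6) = h^3 + 6*h^2 - 9*h - 54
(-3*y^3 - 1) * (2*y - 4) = -6*y^4 + 12*y^3 - 2*y + 4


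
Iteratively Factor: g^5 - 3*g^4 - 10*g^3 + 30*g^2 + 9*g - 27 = (g + 1)*(g^4 - 4*g^3 - 6*g^2 + 36*g - 27) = (g - 1)*(g + 1)*(g^3 - 3*g^2 - 9*g + 27) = (g - 3)*(g - 1)*(g + 1)*(g^2 - 9) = (g - 3)^2*(g - 1)*(g + 1)*(g + 3)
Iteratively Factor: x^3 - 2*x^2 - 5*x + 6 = (x + 2)*(x^2 - 4*x + 3) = (x - 3)*(x + 2)*(x - 1)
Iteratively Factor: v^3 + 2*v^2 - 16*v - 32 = (v + 4)*(v^2 - 2*v - 8) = (v + 2)*(v + 4)*(v - 4)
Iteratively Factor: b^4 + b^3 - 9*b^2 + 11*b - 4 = (b - 1)*(b^3 + 2*b^2 - 7*b + 4) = (b - 1)^2*(b^2 + 3*b - 4) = (b - 1)^2*(b + 4)*(b - 1)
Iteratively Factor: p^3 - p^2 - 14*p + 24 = (p - 3)*(p^2 + 2*p - 8) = (p - 3)*(p + 4)*(p - 2)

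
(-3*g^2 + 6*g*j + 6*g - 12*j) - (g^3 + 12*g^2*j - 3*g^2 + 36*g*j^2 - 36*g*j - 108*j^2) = -g^3 - 12*g^2*j - 36*g*j^2 + 42*g*j + 6*g + 108*j^2 - 12*j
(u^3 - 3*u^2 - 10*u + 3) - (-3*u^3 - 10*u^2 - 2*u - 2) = 4*u^3 + 7*u^2 - 8*u + 5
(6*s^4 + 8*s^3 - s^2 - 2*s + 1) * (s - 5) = 6*s^5 - 22*s^4 - 41*s^3 + 3*s^2 + 11*s - 5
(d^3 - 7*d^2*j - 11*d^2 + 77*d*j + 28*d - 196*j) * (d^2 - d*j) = d^5 - 8*d^4*j - 11*d^4 + 7*d^3*j^2 + 88*d^3*j + 28*d^3 - 77*d^2*j^2 - 224*d^2*j + 196*d*j^2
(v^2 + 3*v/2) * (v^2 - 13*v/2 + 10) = v^4 - 5*v^3 + v^2/4 + 15*v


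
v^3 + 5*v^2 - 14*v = v*(v - 2)*(v + 7)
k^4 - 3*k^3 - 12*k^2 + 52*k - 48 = (k - 3)*(k - 2)^2*(k + 4)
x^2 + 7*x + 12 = (x + 3)*(x + 4)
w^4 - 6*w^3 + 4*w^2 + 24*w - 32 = (w - 4)*(w - 2)^2*(w + 2)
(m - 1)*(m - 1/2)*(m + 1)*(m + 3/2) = m^4 + m^3 - 7*m^2/4 - m + 3/4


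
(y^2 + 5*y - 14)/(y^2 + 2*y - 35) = (y - 2)/(y - 5)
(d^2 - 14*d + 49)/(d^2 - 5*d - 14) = (d - 7)/(d + 2)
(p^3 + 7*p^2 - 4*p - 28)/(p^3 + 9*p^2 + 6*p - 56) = (p + 2)/(p + 4)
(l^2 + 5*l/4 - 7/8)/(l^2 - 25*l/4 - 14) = (l - 1/2)/(l - 8)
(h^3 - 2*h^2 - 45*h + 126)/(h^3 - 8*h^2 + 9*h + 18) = (h + 7)/(h + 1)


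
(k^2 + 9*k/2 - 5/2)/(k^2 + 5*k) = (k - 1/2)/k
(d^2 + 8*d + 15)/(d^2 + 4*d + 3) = (d + 5)/(d + 1)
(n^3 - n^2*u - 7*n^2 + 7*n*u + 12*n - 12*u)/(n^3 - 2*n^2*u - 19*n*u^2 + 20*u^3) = (-n^2 + 7*n - 12)/(-n^2 + n*u + 20*u^2)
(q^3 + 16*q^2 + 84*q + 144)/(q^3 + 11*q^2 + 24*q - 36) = (q + 4)/(q - 1)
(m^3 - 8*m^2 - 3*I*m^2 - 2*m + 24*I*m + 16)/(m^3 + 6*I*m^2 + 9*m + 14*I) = (m^2 - m*(8 + I) + 8*I)/(m^2 + 8*I*m - 7)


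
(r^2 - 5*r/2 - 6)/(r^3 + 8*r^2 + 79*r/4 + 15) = 2*(r - 4)/(2*r^2 + 13*r + 20)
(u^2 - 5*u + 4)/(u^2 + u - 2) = (u - 4)/(u + 2)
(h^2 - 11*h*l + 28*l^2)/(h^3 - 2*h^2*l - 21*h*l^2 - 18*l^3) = (-h^2 + 11*h*l - 28*l^2)/(-h^3 + 2*h^2*l + 21*h*l^2 + 18*l^3)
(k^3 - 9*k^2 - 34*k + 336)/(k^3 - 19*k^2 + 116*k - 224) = (k + 6)/(k - 4)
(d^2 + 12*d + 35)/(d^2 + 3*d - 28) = (d + 5)/(d - 4)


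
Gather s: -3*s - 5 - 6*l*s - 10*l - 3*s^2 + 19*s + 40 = -10*l - 3*s^2 + s*(16 - 6*l) + 35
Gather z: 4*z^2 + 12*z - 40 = 4*z^2 + 12*z - 40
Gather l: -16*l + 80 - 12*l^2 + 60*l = -12*l^2 + 44*l + 80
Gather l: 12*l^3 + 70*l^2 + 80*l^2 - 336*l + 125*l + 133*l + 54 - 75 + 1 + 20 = 12*l^3 + 150*l^2 - 78*l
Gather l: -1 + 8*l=8*l - 1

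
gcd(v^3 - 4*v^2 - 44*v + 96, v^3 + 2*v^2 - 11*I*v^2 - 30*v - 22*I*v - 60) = 1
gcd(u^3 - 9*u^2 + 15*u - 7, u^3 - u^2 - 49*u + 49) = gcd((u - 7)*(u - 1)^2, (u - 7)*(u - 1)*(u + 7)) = u^2 - 8*u + 7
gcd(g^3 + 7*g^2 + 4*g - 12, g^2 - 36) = g + 6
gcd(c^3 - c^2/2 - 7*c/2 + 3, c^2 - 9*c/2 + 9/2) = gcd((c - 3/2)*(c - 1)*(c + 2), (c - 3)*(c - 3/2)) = c - 3/2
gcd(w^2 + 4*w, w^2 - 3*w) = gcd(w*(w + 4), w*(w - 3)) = w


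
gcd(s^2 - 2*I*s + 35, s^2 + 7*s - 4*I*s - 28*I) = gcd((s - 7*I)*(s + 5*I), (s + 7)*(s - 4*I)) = 1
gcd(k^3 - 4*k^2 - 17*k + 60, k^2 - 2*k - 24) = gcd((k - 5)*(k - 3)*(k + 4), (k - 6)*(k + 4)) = k + 4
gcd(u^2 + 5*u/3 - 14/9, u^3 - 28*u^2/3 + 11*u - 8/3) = 1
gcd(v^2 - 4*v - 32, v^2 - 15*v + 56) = v - 8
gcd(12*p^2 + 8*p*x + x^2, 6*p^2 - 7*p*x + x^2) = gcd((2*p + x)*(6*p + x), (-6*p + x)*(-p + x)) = 1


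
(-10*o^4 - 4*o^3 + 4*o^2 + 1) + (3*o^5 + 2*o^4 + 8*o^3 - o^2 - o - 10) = 3*o^5 - 8*o^4 + 4*o^3 + 3*o^2 - o - 9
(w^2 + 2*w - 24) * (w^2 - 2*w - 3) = w^4 - 31*w^2 + 42*w + 72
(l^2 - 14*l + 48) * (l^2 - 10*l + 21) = l^4 - 24*l^3 + 209*l^2 - 774*l + 1008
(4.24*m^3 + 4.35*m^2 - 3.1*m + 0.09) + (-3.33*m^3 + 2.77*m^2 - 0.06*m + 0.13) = 0.91*m^3 + 7.12*m^2 - 3.16*m + 0.22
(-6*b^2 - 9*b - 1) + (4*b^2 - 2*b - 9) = -2*b^2 - 11*b - 10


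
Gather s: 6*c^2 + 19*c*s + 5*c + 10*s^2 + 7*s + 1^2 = 6*c^2 + 5*c + 10*s^2 + s*(19*c + 7) + 1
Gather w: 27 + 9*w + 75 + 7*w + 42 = 16*w + 144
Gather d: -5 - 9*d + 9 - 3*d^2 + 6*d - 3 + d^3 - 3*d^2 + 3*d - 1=d^3 - 6*d^2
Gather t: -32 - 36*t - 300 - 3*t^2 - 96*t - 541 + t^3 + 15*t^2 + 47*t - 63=t^3 + 12*t^2 - 85*t - 936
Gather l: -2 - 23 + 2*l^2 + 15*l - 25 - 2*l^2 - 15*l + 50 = 0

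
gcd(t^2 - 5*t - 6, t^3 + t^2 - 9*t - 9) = t + 1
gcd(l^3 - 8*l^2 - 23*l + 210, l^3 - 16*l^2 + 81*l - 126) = l^2 - 13*l + 42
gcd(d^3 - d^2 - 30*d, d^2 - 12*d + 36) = d - 6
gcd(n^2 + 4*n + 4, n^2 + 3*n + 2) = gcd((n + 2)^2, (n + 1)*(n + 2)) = n + 2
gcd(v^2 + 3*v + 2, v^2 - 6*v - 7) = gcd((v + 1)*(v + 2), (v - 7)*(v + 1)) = v + 1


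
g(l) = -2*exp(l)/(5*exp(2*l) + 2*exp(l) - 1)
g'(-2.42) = 0.30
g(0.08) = -0.31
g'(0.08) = 0.30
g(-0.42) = -0.53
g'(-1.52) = 5.18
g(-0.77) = -0.93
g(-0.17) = -0.40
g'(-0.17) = 0.43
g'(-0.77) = 1.93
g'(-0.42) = 0.68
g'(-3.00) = 0.13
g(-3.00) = 0.11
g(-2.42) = 0.23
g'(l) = -2*(-10*exp(2*l) - 2*exp(l))*exp(l)/(5*exp(2*l) + 2*exp(l) - 1)^2 - 2*exp(l)/(5*exp(2*l) + 2*exp(l) - 1)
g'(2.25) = 0.04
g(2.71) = -0.03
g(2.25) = -0.04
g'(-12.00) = 0.00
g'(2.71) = 0.03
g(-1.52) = 1.35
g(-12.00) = 0.00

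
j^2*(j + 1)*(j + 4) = j^4 + 5*j^3 + 4*j^2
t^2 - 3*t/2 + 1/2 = (t - 1)*(t - 1/2)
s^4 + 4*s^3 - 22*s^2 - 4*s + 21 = (s - 3)*(s - 1)*(s + 1)*(s + 7)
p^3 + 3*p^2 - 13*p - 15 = (p - 3)*(p + 1)*(p + 5)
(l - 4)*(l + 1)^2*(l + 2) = l^4 - 11*l^2 - 18*l - 8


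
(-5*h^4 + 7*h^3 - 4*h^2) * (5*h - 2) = -25*h^5 + 45*h^4 - 34*h^3 + 8*h^2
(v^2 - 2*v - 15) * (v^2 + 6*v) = v^4 + 4*v^3 - 27*v^2 - 90*v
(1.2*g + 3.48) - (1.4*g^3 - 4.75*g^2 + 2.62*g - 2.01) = -1.4*g^3 + 4.75*g^2 - 1.42*g + 5.49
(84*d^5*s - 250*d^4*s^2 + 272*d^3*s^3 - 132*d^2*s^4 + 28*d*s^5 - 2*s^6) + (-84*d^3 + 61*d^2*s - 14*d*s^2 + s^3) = 84*d^5*s - 250*d^4*s^2 + 272*d^3*s^3 - 84*d^3 - 132*d^2*s^4 + 61*d^2*s + 28*d*s^5 - 14*d*s^2 - 2*s^6 + s^3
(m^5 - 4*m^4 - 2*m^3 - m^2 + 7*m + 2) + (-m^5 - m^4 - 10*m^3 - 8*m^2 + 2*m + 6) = -5*m^4 - 12*m^3 - 9*m^2 + 9*m + 8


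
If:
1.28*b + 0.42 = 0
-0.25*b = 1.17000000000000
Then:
No Solution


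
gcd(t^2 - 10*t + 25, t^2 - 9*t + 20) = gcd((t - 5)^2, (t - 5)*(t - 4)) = t - 5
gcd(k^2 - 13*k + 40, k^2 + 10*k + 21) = 1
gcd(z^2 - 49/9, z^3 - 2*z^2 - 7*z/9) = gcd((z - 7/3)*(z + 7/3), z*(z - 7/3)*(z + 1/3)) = z - 7/3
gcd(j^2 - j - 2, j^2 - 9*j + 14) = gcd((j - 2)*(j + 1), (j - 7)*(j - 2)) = j - 2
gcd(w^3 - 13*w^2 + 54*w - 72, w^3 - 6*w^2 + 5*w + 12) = w^2 - 7*w + 12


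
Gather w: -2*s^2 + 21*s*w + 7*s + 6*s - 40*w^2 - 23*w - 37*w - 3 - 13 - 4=-2*s^2 + 13*s - 40*w^2 + w*(21*s - 60) - 20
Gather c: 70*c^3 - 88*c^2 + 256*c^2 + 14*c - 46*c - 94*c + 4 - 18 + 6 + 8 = 70*c^3 + 168*c^2 - 126*c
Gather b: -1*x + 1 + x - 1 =0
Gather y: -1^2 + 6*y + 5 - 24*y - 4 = -18*y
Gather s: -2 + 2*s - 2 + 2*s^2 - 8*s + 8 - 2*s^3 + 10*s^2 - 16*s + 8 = -2*s^3 + 12*s^2 - 22*s + 12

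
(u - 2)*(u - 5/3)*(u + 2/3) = u^3 - 3*u^2 + 8*u/9 + 20/9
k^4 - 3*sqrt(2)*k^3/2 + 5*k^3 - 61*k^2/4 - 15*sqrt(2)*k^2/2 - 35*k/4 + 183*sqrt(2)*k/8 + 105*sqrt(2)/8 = (k - 5/2)*(k + 1/2)*(k + 7)*(k - 3*sqrt(2)/2)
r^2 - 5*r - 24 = (r - 8)*(r + 3)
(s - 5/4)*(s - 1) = s^2 - 9*s/4 + 5/4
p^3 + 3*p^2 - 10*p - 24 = (p - 3)*(p + 2)*(p + 4)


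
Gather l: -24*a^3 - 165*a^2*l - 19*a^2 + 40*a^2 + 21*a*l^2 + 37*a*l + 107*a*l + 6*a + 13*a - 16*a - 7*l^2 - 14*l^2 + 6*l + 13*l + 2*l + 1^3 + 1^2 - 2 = -24*a^3 + 21*a^2 + 3*a + l^2*(21*a - 21) + l*(-165*a^2 + 144*a + 21)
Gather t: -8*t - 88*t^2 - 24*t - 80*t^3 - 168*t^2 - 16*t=-80*t^3 - 256*t^2 - 48*t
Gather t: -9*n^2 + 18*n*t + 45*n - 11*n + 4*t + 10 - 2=-9*n^2 + 34*n + t*(18*n + 4) + 8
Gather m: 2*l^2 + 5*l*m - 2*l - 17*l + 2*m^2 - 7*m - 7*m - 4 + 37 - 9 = 2*l^2 - 19*l + 2*m^2 + m*(5*l - 14) + 24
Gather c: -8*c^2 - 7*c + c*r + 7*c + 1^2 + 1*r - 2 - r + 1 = -8*c^2 + c*r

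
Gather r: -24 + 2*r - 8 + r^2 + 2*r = r^2 + 4*r - 32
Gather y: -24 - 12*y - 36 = -12*y - 60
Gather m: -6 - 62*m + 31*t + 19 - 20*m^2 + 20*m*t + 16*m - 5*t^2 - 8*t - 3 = -20*m^2 + m*(20*t - 46) - 5*t^2 + 23*t + 10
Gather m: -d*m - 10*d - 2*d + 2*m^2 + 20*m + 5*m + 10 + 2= -12*d + 2*m^2 + m*(25 - d) + 12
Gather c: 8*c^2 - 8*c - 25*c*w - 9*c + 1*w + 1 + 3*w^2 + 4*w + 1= 8*c^2 + c*(-25*w - 17) + 3*w^2 + 5*w + 2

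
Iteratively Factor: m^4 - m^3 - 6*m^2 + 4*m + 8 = (m + 2)*(m^3 - 3*m^2 + 4) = (m - 2)*(m + 2)*(m^2 - m - 2) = (m - 2)^2*(m + 2)*(m + 1)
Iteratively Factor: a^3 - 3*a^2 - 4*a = (a + 1)*(a^2 - 4*a) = a*(a + 1)*(a - 4)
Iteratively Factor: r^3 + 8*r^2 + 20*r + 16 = (r + 4)*(r^2 + 4*r + 4) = (r + 2)*(r + 4)*(r + 2)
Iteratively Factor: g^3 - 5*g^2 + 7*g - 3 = (g - 1)*(g^2 - 4*g + 3) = (g - 3)*(g - 1)*(g - 1)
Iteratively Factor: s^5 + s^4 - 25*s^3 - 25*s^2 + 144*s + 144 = (s - 4)*(s^4 + 5*s^3 - 5*s^2 - 45*s - 36) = (s - 4)*(s + 3)*(s^3 + 2*s^2 - 11*s - 12) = (s - 4)*(s + 1)*(s + 3)*(s^2 + s - 12) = (s - 4)*(s + 1)*(s + 3)*(s + 4)*(s - 3)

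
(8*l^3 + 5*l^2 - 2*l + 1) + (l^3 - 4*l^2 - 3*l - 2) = 9*l^3 + l^2 - 5*l - 1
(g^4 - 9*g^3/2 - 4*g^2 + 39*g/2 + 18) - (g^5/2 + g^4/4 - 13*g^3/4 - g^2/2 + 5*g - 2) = -g^5/2 + 3*g^4/4 - 5*g^3/4 - 7*g^2/2 + 29*g/2 + 20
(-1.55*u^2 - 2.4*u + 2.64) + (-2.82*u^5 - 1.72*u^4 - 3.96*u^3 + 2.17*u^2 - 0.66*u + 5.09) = -2.82*u^5 - 1.72*u^4 - 3.96*u^3 + 0.62*u^2 - 3.06*u + 7.73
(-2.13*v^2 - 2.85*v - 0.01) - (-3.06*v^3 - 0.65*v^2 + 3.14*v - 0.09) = 3.06*v^3 - 1.48*v^2 - 5.99*v + 0.08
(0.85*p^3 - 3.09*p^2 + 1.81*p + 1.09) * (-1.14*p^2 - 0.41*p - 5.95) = -0.969*p^5 + 3.1741*p^4 - 5.854*p^3 + 16.4008*p^2 - 11.2164*p - 6.4855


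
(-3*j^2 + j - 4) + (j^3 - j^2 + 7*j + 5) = j^3 - 4*j^2 + 8*j + 1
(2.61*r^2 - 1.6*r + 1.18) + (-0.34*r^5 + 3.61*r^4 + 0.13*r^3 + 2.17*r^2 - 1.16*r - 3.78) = -0.34*r^5 + 3.61*r^4 + 0.13*r^3 + 4.78*r^2 - 2.76*r - 2.6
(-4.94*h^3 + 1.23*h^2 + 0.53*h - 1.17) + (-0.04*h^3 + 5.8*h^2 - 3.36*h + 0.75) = -4.98*h^3 + 7.03*h^2 - 2.83*h - 0.42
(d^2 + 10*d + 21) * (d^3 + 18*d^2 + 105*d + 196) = d^5 + 28*d^4 + 306*d^3 + 1624*d^2 + 4165*d + 4116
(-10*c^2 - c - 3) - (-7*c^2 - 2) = -3*c^2 - c - 1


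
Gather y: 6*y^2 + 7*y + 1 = 6*y^2 + 7*y + 1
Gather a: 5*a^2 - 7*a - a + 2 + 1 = 5*a^2 - 8*a + 3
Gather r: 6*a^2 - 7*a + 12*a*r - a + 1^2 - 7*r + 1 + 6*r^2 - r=6*a^2 - 8*a + 6*r^2 + r*(12*a - 8) + 2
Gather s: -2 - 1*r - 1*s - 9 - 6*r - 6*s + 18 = -7*r - 7*s + 7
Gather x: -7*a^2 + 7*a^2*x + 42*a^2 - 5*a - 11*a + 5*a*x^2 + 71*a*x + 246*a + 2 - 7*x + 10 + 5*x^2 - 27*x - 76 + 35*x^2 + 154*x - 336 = 35*a^2 + 230*a + x^2*(5*a + 40) + x*(7*a^2 + 71*a + 120) - 400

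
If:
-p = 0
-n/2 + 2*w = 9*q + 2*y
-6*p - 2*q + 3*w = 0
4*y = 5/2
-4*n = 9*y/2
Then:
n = -45/64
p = 0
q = -15/128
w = -5/64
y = 5/8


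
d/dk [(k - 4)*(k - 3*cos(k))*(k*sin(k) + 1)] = (k - 4)*(k - 3*cos(k))*(k*cos(k) + sin(k)) + (k - 4)*(k*sin(k) + 1)*(3*sin(k) + 1) + (k - 3*cos(k))*(k*sin(k) + 1)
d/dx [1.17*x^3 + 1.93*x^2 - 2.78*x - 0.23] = 3.51*x^2 + 3.86*x - 2.78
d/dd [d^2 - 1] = 2*d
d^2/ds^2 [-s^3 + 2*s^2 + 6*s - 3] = 4 - 6*s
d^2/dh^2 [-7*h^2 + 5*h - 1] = -14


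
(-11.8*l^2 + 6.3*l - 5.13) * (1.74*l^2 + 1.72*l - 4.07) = -20.532*l^4 - 9.334*l^3 + 49.9358*l^2 - 34.4646*l + 20.8791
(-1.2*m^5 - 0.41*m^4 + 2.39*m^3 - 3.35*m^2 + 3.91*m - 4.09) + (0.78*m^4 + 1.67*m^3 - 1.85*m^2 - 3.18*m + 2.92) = -1.2*m^5 + 0.37*m^4 + 4.06*m^3 - 5.2*m^2 + 0.73*m - 1.17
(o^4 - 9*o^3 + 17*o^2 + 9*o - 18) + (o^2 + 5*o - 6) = o^4 - 9*o^3 + 18*o^2 + 14*o - 24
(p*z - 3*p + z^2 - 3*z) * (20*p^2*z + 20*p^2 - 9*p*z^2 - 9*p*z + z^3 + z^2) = 20*p^3*z^2 - 40*p^3*z - 60*p^3 + 11*p^2*z^3 - 22*p^2*z^2 - 33*p^2*z - 8*p*z^4 + 16*p*z^3 + 24*p*z^2 + z^5 - 2*z^4 - 3*z^3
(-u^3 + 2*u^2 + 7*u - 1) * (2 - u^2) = u^5 - 2*u^4 - 9*u^3 + 5*u^2 + 14*u - 2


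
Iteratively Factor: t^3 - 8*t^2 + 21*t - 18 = (t - 3)*(t^2 - 5*t + 6) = (t - 3)*(t - 2)*(t - 3)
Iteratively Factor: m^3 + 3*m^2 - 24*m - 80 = (m - 5)*(m^2 + 8*m + 16) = (m - 5)*(m + 4)*(m + 4)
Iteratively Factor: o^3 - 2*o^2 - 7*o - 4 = (o - 4)*(o^2 + 2*o + 1) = (o - 4)*(o + 1)*(o + 1)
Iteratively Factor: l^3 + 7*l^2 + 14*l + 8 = (l + 4)*(l^2 + 3*l + 2) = (l + 2)*(l + 4)*(l + 1)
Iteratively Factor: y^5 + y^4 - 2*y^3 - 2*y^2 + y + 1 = (y - 1)*(y^4 + 2*y^3 - 2*y - 1) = (y - 1)^2*(y^3 + 3*y^2 + 3*y + 1) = (y - 1)^2*(y + 1)*(y^2 + 2*y + 1) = (y - 1)^2*(y + 1)^2*(y + 1)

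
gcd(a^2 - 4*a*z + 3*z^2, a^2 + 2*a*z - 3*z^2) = -a + z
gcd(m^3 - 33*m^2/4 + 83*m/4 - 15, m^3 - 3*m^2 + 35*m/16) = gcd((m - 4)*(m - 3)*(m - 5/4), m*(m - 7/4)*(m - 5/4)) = m - 5/4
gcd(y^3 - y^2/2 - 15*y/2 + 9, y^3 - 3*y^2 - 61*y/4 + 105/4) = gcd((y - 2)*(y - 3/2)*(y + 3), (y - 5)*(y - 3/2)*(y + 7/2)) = y - 3/2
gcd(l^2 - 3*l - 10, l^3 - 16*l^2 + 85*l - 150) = l - 5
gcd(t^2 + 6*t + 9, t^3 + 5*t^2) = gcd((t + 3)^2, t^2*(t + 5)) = 1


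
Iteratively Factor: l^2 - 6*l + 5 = (l - 5)*(l - 1)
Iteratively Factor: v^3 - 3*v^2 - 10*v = (v - 5)*(v^2 + 2*v) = (v - 5)*(v + 2)*(v)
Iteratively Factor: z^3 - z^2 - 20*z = (z)*(z^2 - z - 20) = z*(z + 4)*(z - 5)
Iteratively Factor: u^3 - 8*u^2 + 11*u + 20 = (u - 4)*(u^2 - 4*u - 5) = (u - 5)*(u - 4)*(u + 1)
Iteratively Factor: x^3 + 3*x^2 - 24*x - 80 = (x - 5)*(x^2 + 8*x + 16) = (x - 5)*(x + 4)*(x + 4)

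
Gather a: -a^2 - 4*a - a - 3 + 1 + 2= -a^2 - 5*a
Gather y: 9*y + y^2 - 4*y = y^2 + 5*y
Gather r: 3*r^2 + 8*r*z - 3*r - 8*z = 3*r^2 + r*(8*z - 3) - 8*z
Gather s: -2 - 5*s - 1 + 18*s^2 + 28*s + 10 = 18*s^2 + 23*s + 7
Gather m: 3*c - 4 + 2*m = 3*c + 2*m - 4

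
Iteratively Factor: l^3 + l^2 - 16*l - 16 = (l + 4)*(l^2 - 3*l - 4) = (l - 4)*(l + 4)*(l + 1)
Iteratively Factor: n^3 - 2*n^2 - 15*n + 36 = (n - 3)*(n^2 + n - 12) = (n - 3)^2*(n + 4)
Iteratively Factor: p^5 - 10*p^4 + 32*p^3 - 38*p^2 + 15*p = (p - 3)*(p^4 - 7*p^3 + 11*p^2 - 5*p) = (p - 3)*(p - 1)*(p^3 - 6*p^2 + 5*p) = (p - 5)*(p - 3)*(p - 1)*(p^2 - p) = p*(p - 5)*(p - 3)*(p - 1)*(p - 1)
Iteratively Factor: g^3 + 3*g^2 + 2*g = (g)*(g^2 + 3*g + 2) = g*(g + 1)*(g + 2)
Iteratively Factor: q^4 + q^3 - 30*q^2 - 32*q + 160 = (q + 4)*(q^3 - 3*q^2 - 18*q + 40) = (q - 5)*(q + 4)*(q^2 + 2*q - 8) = (q - 5)*(q + 4)^2*(q - 2)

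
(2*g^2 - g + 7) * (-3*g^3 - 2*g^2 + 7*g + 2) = -6*g^5 - g^4 - 5*g^3 - 17*g^2 + 47*g + 14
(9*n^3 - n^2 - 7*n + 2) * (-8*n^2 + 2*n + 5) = -72*n^5 + 26*n^4 + 99*n^3 - 35*n^2 - 31*n + 10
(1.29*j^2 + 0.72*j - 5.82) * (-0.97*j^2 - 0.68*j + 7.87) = -1.2513*j^4 - 1.5756*j^3 + 15.3081*j^2 + 9.624*j - 45.8034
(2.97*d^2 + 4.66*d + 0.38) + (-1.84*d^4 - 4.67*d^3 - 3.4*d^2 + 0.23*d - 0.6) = -1.84*d^4 - 4.67*d^3 - 0.43*d^2 + 4.89*d - 0.22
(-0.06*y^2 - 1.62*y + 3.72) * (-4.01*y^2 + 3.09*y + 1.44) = 0.2406*y^4 + 6.3108*y^3 - 20.0094*y^2 + 9.162*y + 5.3568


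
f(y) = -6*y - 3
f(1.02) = -9.12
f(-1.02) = 3.12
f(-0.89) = 2.34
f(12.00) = -75.00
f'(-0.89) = -6.00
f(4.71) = -31.26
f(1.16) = -9.96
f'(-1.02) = -6.00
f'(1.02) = -6.00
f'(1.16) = -6.00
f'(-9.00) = -6.00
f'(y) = -6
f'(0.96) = -6.00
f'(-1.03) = -6.00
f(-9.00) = 51.00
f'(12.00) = -6.00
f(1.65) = -12.90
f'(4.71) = -6.00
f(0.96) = -8.76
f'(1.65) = -6.00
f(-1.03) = 3.18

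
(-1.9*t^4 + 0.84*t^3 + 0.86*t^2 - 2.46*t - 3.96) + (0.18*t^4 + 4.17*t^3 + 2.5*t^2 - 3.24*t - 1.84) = -1.72*t^4 + 5.01*t^3 + 3.36*t^2 - 5.7*t - 5.8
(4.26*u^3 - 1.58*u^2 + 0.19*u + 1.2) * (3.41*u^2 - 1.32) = 14.5266*u^5 - 5.3878*u^4 - 4.9753*u^3 + 6.1776*u^2 - 0.2508*u - 1.584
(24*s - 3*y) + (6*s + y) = 30*s - 2*y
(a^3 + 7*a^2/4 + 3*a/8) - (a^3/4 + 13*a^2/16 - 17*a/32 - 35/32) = 3*a^3/4 + 15*a^2/16 + 29*a/32 + 35/32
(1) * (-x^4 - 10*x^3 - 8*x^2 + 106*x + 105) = -x^4 - 10*x^3 - 8*x^2 + 106*x + 105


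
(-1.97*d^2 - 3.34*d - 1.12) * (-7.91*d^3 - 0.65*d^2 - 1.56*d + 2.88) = 15.5827*d^5 + 27.6999*d^4 + 14.1034*d^3 + 0.2648*d^2 - 7.872*d - 3.2256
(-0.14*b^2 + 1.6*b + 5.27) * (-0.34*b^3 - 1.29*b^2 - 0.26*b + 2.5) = 0.0476*b^5 - 0.3634*b^4 - 3.8194*b^3 - 7.5643*b^2 + 2.6298*b + 13.175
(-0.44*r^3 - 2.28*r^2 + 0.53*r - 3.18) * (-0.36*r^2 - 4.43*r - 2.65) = 0.1584*r^5 + 2.77*r^4 + 11.0756*r^3 + 4.8389*r^2 + 12.6829*r + 8.427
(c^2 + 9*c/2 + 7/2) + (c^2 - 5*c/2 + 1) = 2*c^2 + 2*c + 9/2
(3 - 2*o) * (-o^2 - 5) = 2*o^3 - 3*o^2 + 10*o - 15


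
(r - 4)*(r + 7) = r^2 + 3*r - 28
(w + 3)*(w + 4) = w^2 + 7*w + 12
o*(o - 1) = o^2 - o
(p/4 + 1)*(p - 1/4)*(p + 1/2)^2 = p^4/4 + 19*p^3/16 + 3*p^2/4 - p/64 - 1/16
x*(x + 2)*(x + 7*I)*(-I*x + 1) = -I*x^4 + 8*x^3 - 2*I*x^3 + 16*x^2 + 7*I*x^2 + 14*I*x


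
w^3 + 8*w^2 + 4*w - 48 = (w - 2)*(w + 4)*(w + 6)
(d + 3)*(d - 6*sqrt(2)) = d^2 - 6*sqrt(2)*d + 3*d - 18*sqrt(2)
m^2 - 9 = (m - 3)*(m + 3)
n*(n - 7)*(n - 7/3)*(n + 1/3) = n^4 - 9*n^3 + 119*n^2/9 + 49*n/9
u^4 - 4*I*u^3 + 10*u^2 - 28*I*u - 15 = (u - 5*I)*(u - I)^2*(u + 3*I)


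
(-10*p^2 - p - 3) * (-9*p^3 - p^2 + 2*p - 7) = 90*p^5 + 19*p^4 + 8*p^3 + 71*p^2 + p + 21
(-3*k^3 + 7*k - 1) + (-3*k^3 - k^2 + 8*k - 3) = -6*k^3 - k^2 + 15*k - 4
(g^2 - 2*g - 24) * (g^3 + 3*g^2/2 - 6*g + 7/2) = g^5 - g^4/2 - 33*g^3 - 41*g^2/2 + 137*g - 84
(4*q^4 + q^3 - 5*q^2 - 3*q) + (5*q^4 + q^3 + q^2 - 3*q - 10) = 9*q^4 + 2*q^3 - 4*q^2 - 6*q - 10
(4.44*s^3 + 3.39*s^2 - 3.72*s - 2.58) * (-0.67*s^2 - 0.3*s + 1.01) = -2.9748*s^5 - 3.6033*s^4 + 5.9598*s^3 + 6.2685*s^2 - 2.9832*s - 2.6058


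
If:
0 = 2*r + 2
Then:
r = -1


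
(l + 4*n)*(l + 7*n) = l^2 + 11*l*n + 28*n^2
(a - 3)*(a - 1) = a^2 - 4*a + 3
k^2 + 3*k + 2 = (k + 1)*(k + 2)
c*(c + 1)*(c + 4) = c^3 + 5*c^2 + 4*c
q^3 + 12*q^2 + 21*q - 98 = (q - 2)*(q + 7)^2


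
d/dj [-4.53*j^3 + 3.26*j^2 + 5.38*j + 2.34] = -13.59*j^2 + 6.52*j + 5.38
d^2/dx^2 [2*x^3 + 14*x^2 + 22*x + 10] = 12*x + 28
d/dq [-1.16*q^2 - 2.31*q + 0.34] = -2.32*q - 2.31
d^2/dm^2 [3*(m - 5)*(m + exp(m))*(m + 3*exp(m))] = 12*m^2*exp(m) + 36*m*exp(2*m) - 12*m*exp(m) + 18*m - 144*exp(2*m) - 96*exp(m) - 30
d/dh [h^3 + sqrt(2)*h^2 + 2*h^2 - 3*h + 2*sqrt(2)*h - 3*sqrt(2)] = 3*h^2 + 2*sqrt(2)*h + 4*h - 3 + 2*sqrt(2)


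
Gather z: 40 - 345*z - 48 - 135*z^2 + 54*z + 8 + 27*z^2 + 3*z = -108*z^2 - 288*z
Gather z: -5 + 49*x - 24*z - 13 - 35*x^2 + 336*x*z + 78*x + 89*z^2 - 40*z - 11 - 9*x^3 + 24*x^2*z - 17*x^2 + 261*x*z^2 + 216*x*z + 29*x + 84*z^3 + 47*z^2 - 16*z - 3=-9*x^3 - 52*x^2 + 156*x + 84*z^3 + z^2*(261*x + 136) + z*(24*x^2 + 552*x - 80) - 32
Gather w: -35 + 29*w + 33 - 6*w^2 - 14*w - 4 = -6*w^2 + 15*w - 6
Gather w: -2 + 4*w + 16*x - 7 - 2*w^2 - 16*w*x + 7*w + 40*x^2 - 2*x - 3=-2*w^2 + w*(11 - 16*x) + 40*x^2 + 14*x - 12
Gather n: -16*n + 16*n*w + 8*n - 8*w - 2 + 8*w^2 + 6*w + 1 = n*(16*w - 8) + 8*w^2 - 2*w - 1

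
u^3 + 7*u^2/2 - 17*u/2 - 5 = (u - 2)*(u + 1/2)*(u + 5)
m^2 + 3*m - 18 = (m - 3)*(m + 6)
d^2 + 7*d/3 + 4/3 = (d + 1)*(d + 4/3)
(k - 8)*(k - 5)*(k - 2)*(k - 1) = k^4 - 16*k^3 + 81*k^2 - 146*k + 80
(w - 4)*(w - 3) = w^2 - 7*w + 12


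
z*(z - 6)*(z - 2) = z^3 - 8*z^2 + 12*z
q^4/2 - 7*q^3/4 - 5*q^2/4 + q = q*(q/2 + 1/2)*(q - 4)*(q - 1/2)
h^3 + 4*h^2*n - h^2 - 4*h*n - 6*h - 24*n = (h - 3)*(h + 2)*(h + 4*n)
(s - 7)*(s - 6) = s^2 - 13*s + 42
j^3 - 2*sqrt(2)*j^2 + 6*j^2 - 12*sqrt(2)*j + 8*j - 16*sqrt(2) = (j + 2)*(j + 4)*(j - 2*sqrt(2))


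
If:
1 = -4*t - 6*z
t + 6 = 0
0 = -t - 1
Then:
No Solution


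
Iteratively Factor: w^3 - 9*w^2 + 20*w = (w - 4)*(w^2 - 5*w) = (w - 5)*(w - 4)*(w)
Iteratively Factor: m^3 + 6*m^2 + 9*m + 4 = (m + 1)*(m^2 + 5*m + 4) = (m + 1)*(m + 4)*(m + 1)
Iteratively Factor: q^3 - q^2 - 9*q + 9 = (q - 3)*(q^2 + 2*q - 3) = (q - 3)*(q - 1)*(q + 3)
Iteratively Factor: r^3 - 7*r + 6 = (r - 1)*(r^2 + r - 6) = (r - 1)*(r + 3)*(r - 2)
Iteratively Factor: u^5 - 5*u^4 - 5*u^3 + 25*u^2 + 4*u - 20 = (u - 1)*(u^4 - 4*u^3 - 9*u^2 + 16*u + 20) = (u - 1)*(u + 2)*(u^3 - 6*u^2 + 3*u + 10) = (u - 1)*(u + 1)*(u + 2)*(u^2 - 7*u + 10) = (u - 2)*(u - 1)*(u + 1)*(u + 2)*(u - 5)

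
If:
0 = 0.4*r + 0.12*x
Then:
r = -0.3*x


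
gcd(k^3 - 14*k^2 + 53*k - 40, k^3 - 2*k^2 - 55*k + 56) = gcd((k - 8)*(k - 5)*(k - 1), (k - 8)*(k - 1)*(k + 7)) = k^2 - 9*k + 8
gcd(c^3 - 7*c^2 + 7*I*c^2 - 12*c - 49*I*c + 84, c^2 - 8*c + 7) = c - 7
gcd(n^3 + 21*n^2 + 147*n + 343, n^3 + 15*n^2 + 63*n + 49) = n^2 + 14*n + 49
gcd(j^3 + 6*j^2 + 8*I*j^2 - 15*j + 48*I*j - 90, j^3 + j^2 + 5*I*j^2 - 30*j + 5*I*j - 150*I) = j^2 + j*(6 + 5*I) + 30*I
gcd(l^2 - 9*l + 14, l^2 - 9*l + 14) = l^2 - 9*l + 14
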